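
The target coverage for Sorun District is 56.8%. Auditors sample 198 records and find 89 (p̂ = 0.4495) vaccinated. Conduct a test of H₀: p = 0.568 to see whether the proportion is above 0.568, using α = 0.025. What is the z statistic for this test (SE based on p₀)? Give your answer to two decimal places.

z = -3.37

p̂ = 89/198 = 0.4495.
Standard error under H₀: √(0.568×0.432/198) = 0.0352.
z = (0.4495 − 0.568)/0.0352 = -0.1185/0.0352 = -3.37.
p-value = P(Z > -3.366) ≈ 0.9996, so at α = 0.025 we fail to reject H₀.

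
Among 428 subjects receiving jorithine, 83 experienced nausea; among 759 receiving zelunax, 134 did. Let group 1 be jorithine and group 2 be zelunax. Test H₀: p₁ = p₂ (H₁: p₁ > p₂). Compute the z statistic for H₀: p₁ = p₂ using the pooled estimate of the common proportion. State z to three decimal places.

p̂₁ = 83/428 = 0.19393, p̂₂ = 134/759 = 0.17655.
Pooled p̂ = (83+134)/(428+759) = 217/1187 = 0.18281.
SE = √(0.149393 × 0.00365397) = 0.02336.
z = (0.19393 − 0.17655)/0.02336 = 0.01738/0.02336 = 0.744.
p-value = P(Z > 0.744) ≈ 0.2285.

z = 0.744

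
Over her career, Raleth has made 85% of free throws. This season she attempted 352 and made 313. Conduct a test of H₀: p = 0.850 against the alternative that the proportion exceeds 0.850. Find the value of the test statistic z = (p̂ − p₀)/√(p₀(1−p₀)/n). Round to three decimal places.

z = 2.060

p̂ = 313/352 ≈ 0.88920.
Standard error under H₀: √(0.85×0.15/352) = 0.01903.
z = (0.88920 − 0.85)/0.01903 = 0.03920/0.01903 = 2.060.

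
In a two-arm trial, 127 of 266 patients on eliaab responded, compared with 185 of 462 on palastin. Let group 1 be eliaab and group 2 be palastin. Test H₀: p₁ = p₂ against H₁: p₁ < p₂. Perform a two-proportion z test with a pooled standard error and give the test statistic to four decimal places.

z = 2.0219

p̂₁ = 127/266 ≈ 0.477444, p̂₂ = 185/462 ≈ 0.400433.
Pooled p̂ = (127+185)/(266+462) = 312/728 = 0.428571.
SE = √(0.244898 × 0.0059239) = 0.038089.
z = (0.477444 − 0.400433)/0.038089 = 0.077011/0.038089 = 2.0219.
p-value = P(Z < 2.022) ≈ 0.9784.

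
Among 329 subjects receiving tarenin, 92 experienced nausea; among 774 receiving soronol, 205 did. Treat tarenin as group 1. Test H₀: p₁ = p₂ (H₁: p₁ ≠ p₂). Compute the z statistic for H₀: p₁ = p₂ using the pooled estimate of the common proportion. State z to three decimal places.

z = 0.506

p̂₁ = 92/329 ≈ 0.27964, p̂₂ = 205/774 ≈ 0.26486.
Pooled p̂ = (92+205)/(329+774) = 297/1103 = 0.26927.
SE = √(p̂(1−p̂)(1/n₁+1/n₂)) = √(0.26927·0.73073·0.0043315) = √(0.000852274) = 0.02919.
z = (0.27964 − 0.26486)/0.02919 = 0.01478/0.02919 = 0.506.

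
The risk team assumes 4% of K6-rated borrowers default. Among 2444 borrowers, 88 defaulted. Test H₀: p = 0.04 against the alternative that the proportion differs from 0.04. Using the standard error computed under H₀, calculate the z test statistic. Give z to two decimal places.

z = -1.01

p̂ = 88/2444 = 0.03601.
Under H₀, SE = √(0.04·0.96/2444) = √(1.57119e-05) = 0.00396.
z = (0.03601 − 0.04)/0.00396 = -0.00399/0.00396 = -1.01.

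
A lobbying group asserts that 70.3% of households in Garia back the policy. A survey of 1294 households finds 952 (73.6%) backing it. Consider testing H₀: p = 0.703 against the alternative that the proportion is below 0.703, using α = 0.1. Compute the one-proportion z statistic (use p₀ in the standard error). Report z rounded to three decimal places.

p̂ = 952/1294 ≈ 0.73570.
Under H₀, SE = √(0.703·0.297/1294) = √(0.000161353) = 0.01270.
z = (0.73570 − 0.703)/0.01270 = 0.03270/0.01270 = 2.575.
p-value = P(Z < 2.575) ≈ 0.9950, so at α = 0.1 we fail to reject H₀.

z = 2.575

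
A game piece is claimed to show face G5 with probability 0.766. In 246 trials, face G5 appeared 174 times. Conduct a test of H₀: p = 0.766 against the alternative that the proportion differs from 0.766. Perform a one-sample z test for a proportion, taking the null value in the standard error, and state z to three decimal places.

z = -2.174

p̂ = 174/246 ≈ 0.70732.
Under H₀, SE = √(0.766·0.234/246) = √(0.000728634) = 0.02699.
z = (0.70732 − 0.766)/0.02699 = -0.05868/0.02699 = -2.174.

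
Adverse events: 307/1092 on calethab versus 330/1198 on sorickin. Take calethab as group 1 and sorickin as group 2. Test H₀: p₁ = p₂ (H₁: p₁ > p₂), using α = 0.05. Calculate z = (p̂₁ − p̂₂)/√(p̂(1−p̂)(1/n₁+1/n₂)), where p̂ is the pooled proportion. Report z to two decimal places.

z = 0.30

p̂₁ = 307/1092 ≈ 0.2811, p̂₂ = 330/1198 ≈ 0.2755.
Pooled p̂ = (307+330)/(1092+1198) = 637/2290 = 0.2782.
SE = √(0.20079 × 0.00175048) = 0.0187.
z = (0.2811 − 0.2755)/0.0187 = 0.0056/0.0187 = 0.30.
p-value = P(Z > 0.303) ≈ 0.3810. With α = 0.05, fail to reject H₀.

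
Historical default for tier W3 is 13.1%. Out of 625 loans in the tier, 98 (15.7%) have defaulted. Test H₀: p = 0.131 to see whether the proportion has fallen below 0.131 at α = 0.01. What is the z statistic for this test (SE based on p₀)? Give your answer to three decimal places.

p̂ = 98/625 = 0.156800.
Standard error under H₀: √(0.131×0.869/625) = 0.013496.
z = (0.156800 − 0.131)/0.013496 = 0.025800/0.013496 = 1.912.
p-value = P(Z < 1.912) ≈ 0.9720, so at α = 0.01 we fail to reject H₀.

z = 1.912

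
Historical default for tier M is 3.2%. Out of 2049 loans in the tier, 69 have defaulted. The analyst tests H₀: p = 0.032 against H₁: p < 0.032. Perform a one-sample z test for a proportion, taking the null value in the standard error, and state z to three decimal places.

z = 0.431

p̂ = 69/2049 = 0.033675.
Under H₀, SE = √(0.032·0.968/2049) = √(1.51176e-05) = 0.003888.
z = (0.033675 − 0.032)/0.003888 = 0.001675/0.003888 = 0.431.
p-value = P(Z < 0.431) ≈ 0.6667.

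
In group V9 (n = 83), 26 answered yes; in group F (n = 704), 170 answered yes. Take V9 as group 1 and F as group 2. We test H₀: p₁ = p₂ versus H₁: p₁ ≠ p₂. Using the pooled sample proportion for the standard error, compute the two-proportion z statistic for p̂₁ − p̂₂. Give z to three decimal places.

z = 1.430

p̂₁ = 26/83 = 0.31325, p̂₂ = 170/704 = 0.24148.
Pooled p̂ = (26+170)/(83+704) = 196/787 = 0.24905.
SE = √(0.187023 × 0.0134686) = 0.05019.
z = (0.31325 − 0.24148)/0.05019 = 0.07177/0.05019 = 1.430.
Two-sided p-value ≈ 2·Φ(−1.430) = 0.1527.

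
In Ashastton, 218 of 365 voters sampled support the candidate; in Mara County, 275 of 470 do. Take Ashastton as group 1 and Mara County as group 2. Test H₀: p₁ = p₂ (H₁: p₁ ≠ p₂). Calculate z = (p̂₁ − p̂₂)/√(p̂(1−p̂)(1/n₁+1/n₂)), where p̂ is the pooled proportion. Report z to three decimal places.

z = 0.354

p̂₁ = 218/365 ≈ 0.59726, p̂₂ = 275/470 ≈ 0.58511.
Pooled p̂ = (218+275)/(365+470) = 493/835 = 0.59042.
SE = √(p̂(1−p̂)(1/n₁+1/n₂)) = √(0.59042·0.40958·0.00486739) = √(0.00117705) = 0.03431.
z = (0.59726 − 0.58511)/0.03431 = 0.01215/0.03431 = 0.354.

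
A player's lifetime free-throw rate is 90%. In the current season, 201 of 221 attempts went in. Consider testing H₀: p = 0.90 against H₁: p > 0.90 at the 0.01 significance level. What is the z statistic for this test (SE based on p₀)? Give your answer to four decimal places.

p̂ = 201/221 = 0.909502.
Standard error under H₀: √(0.9×0.1/221) = 0.020180.
z = (0.909502 − 0.9)/0.020180 = 0.009502/0.020180 = 0.4709.
p-value = P(Z > 0.471) ≈ 0.3189; since p > α = 0.01, fail to reject H₀.

z = 0.4709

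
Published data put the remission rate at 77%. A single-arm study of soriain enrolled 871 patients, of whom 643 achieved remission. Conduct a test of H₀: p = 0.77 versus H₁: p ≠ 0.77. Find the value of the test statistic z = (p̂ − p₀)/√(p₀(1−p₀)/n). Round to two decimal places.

p̂ = 643/871 ≈ 0.73823.
Under H₀, SE = √(0.77·0.23/871) = √(0.00020333) = 0.01426.
z = (0.73823 − 0.77)/0.01426 = -0.03177/0.01426 = -2.23.

z = -2.23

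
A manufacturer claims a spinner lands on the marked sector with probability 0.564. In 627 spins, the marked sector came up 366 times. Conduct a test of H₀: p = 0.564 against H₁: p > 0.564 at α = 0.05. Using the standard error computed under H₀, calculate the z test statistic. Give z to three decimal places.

p̂ = 366/627 = 0.58373.
Standard error under H₀: √(0.564×0.436/627) = 0.01980.
z = (0.58373 − 0.564)/0.01980 = 0.01973/0.01980 = 0.996.
p-value = P(Z > 0.996) ≈ 0.1595; since p > α = 0.05, fail to reject H₀.

z = 0.996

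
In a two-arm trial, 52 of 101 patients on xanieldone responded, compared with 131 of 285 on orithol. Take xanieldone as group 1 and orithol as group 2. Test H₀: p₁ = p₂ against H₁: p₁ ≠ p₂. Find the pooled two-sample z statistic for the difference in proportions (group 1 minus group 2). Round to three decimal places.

p̂₁ = 52/101 ≈ 0.51485, p̂₂ = 131/285 ≈ 0.45965.
Pooled p̂ = (52+131)/(101+285) = 183/386 = 0.47409.
SE = √(0.249329 × 0.0134098) = 0.05782.
z = (0.51485 − 0.45965)/0.05782 = 0.05520/0.05782 = 0.955.

z = 0.955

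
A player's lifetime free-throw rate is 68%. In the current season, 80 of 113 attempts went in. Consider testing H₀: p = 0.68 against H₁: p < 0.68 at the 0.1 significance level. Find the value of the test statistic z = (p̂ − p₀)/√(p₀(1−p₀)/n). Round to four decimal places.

p̂ = 80/113 ≈ 0.707965.
Standard error under H₀: √(0.68×0.32/113) = 0.043882.
z = (0.707965 − 0.68)/0.043882 = 0.027965/0.043882 = 0.6373.
p-value = P(Z < 0.637) ≈ 0.7380; since p > α = 0.1, fail to reject H₀.

z = 0.6373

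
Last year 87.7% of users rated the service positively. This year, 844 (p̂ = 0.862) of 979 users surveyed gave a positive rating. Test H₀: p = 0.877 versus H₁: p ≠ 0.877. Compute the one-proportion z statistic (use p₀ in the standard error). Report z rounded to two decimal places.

z = -1.42

p̂ = 844/979 = 0.8621.
Under H₀, SE = √(0.877·0.123/979) = √(0.000110185) = 0.0105.
z = (0.8621 − 0.877)/0.0105 = -0.0149/0.0105 = -1.42.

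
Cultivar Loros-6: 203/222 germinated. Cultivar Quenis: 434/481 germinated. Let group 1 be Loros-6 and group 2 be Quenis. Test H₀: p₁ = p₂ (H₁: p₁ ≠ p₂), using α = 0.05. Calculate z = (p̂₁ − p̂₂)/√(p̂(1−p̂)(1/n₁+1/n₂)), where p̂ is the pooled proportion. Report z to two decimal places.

z = 0.51

p̂₁ = 203/222 = 0.9144, p̂₂ = 434/481 = 0.9023.
Pooled p̂ = (203+434)/(222+481) = 637/703 = 0.9061.
SE = √(p̂(1−p̂)(1/n₁+1/n₂)) = √(0.9061·0.0939·0.00658351) = √(0.000560054) = 0.0237.
z = (0.9144 − 0.9023)/0.0237 = 0.0121/0.0237 = 0.51.
Two-sided p-value ≈ 2·Φ(−0.512) = 0.6083, so at α = 0.05 we fail to reject H₀.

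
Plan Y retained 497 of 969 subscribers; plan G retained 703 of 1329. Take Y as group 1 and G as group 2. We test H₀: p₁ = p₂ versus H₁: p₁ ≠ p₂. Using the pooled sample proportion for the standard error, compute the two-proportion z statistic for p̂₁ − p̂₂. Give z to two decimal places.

z = -0.76

p̂₁ = 497/969 = 0.5129, p̂₂ = 703/1329 = 0.5290.
Pooled p̂ = (497+703)/(969+1329) = 1200/2298 = 0.5222.
SE = √(0.249507 × 0.00178444) = 0.0211.
z = (0.5129 − 0.5290)/0.0211 = -0.0161/0.0211 = -0.76.
Two-sided p-value ≈ 2·Φ(−0.762) = 0.4463.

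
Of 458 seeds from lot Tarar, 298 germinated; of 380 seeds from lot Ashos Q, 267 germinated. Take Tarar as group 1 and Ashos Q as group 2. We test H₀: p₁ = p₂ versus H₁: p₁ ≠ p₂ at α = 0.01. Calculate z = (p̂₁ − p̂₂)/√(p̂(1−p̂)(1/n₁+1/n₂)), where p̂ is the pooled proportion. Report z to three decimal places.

p̂₁ = 298/458 ≈ 0.65066, p̂₂ = 267/380 ≈ 0.70263.
Pooled p̂ = (298+267)/(458+380) = 565/838 = 0.67422.
SE = √(p̂(1−p̂)(1/n₁+1/n₂)) = √(0.67422·0.32578·0.00481499) = √(0.00105759) = 0.03252.
z = (0.65066 − 0.70263)/0.03252 = -0.05197/0.03252 = -1.598.
Two-sided p-value ≈ 2·Φ(−1.598) = 0.1100; since p > α = 0.01, fail to reject H₀.

z = -1.598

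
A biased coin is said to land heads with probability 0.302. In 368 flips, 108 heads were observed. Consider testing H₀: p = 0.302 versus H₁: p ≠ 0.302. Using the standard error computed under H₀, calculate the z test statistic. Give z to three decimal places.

z = -0.356

p̂ = 108/368 = 0.29348.
Standard error under H₀: √(0.302×0.698/368) = 0.02393.
z = (0.29348 − 0.302)/0.02393 = -0.00852/0.02393 = -0.356.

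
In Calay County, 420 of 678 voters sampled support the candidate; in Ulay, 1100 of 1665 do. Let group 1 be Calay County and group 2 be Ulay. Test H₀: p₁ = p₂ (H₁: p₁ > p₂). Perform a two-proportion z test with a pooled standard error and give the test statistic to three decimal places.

p̂₁ = 420/678 ≈ 0.61947, p̂₂ = 1100/1665 ≈ 0.66066.
Pooled p̂ = (420+1100)/(678+1665) = 1520/2343 = 0.64874.
SE = √(p̂(1−p̂)(1/n₁+1/n₂)) = √(0.64874·0.35126·0.00207553) = √(0.000472963) = 0.02175.
z = (0.61947 − 0.66066)/0.02175 = -0.04119/0.02175 = -1.894.

z = -1.894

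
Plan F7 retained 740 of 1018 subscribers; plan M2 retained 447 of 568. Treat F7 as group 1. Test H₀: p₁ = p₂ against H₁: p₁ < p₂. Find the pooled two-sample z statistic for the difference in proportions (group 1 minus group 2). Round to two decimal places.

p̂₁ = 740/1018 ≈ 0.72692, p̂₂ = 447/568 ≈ 0.78697.
Pooled p̂ = (740+447)/(1018+568) = 1187/1586 = 0.74842.
SE = √(0.188286 × 0.00274288) = 0.02273.
z = (0.72692 − 0.78697)/0.02273 = -0.06005/0.02273 = -2.64.
p-value = P(Z < -2.643) ≈ 0.0041.

z = -2.64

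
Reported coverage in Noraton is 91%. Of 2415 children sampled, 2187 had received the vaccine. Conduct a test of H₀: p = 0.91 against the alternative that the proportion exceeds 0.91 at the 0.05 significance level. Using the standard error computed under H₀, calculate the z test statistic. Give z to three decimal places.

p̂ = 2187/2415 ≈ 0.905590.
Under H₀, SE = √(0.91·0.09/2415) = √(3.3913e-05) = 0.005823.
z = (0.905590 − 0.91)/0.005823 = -0.004410/0.005823 = -0.757.
p-value = P(Z > -0.757) ≈ 0.7756. With α = 0.05, fail to reject H₀.

z = -0.757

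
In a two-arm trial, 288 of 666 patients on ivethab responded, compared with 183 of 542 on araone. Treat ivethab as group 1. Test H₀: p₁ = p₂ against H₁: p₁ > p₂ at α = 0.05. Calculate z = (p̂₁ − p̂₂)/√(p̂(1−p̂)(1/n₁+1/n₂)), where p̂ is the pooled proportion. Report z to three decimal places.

p̂₁ = 288/666 = 0.43243, p̂₂ = 183/542 = 0.33764.
Pooled p̂ = (288+183)/(666+542) = 471/1208 = 0.38990.
SE = √(0.237878 × 0.00334652) = 0.02821.
z = (0.43243 − 0.33764)/0.02821 = 0.09479/0.02821 = 3.360.
p-value = P(Z > 3.360) ≈ 0.0004, so at α = 0.05 we reject H₀.

z = 3.360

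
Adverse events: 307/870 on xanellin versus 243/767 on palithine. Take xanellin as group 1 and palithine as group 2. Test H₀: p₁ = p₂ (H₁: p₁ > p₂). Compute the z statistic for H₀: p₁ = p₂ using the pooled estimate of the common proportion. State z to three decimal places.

p̂₁ = 307/870 = 0.35287, p̂₂ = 243/767 = 0.31682.
Pooled p̂ = (307+243)/(870+767) = 550/1637 = 0.33598.
SE = √(0.223098 × 0.00245321) = 0.02339.
z = (0.35287 − 0.31682)/0.02339 = 0.03605/0.02339 = 1.541.

z = 1.541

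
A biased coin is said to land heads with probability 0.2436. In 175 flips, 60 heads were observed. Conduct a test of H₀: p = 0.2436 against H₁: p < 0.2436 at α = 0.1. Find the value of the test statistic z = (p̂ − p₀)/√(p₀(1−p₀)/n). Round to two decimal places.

z = 3.06

p̂ = 60/175 ≈ 0.3429.
SE = √(p₀(1−p₀)/n) = √(0.18426/175) = 0.0324.
z = (0.3429 − 0.2436)/0.0324 = 0.0993/0.0324 = 3.06.
p-value = P(Z < 3.059) ≈ 0.9989, so at α = 0.1 we fail to reject H₀.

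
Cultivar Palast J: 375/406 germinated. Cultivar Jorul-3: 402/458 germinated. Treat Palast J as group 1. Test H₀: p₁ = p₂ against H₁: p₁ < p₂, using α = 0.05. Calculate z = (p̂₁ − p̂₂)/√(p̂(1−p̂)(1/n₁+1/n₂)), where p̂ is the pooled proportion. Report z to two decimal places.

z = 2.24

p̂₁ = 375/406 ≈ 0.9236, p̂₂ = 402/458 ≈ 0.8777.
Pooled p̂ = (375+402)/(406+458) = 777/864 = 0.8993.
SE = √(p̂(1−p̂)(1/n₁+1/n₂)) = √(0.8993·0.1007·0.00464646) = √(0.000420761) = 0.0205.
z = (0.9236 − 0.8777)/0.0205 = 0.0459/0.0205 = 2.24.
p-value = P(Z < 2.238) ≈ 0.9874, so at α = 0.05 we fail to reject H₀.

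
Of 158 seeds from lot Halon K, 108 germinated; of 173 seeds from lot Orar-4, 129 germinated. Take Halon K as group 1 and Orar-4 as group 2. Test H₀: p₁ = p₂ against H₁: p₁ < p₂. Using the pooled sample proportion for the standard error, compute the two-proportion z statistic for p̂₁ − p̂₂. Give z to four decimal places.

p̂₁ = 108/158 ≈ 0.683544, p̂₂ = 129/173 ≈ 0.745665.
Pooled p̂ = (108+129)/(158+173) = 237/331 = 0.716012.
SE = √(p̂(1−p̂)(1/n₁+1/n₂)) = √(0.716012·0.283988·0.0121095) = √(0.00246232) = 0.049622.
z = (0.683544 − 0.745665)/0.049622 = -0.062121/0.049622 = -1.2519.

z = -1.2519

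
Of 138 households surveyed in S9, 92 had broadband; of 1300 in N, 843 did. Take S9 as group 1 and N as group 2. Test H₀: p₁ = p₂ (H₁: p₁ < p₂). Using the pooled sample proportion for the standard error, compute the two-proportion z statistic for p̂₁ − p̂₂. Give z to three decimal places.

p̂₁ = 92/138 = 0.66667, p̂₂ = 843/1300 = 0.64846.
Pooled p̂ = (92+843)/(138+1300) = 935/1438 = 0.65021.
SE = √(p̂(1−p̂)(1/n₁+1/n₂)) = √(0.65021·0.34979·0.00801561) = √(0.00182305) = 0.04270.
z = (0.66667 − 0.64846)/0.04270 = 0.01821/0.04270 = 0.426.

z = 0.426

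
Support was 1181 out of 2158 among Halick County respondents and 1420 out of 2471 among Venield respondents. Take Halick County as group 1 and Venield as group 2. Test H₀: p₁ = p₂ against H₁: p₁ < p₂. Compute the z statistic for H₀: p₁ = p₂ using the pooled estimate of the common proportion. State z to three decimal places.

z = -1.874

p̂₁ = 1181/2158 = 0.54727, p̂₂ = 1420/2471 = 0.57467.
Pooled p̂ = (1181+1420)/(2158+2471) = 2601/4629 = 0.56189.
SE = √(p̂(1−p̂)(1/n₁+1/n₂)) = √(0.56189·0.43811·0.000868086) = √(0.000213696) = 0.01462.
z = (0.54727 − 0.57467)/0.01462 = -0.02740/0.01462 = -1.874.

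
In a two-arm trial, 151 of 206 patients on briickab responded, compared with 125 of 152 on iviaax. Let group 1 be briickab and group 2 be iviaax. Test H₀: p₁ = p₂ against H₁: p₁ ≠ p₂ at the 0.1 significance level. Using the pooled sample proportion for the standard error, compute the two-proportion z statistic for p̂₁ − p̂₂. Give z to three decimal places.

z = -1.989

p̂₁ = 151/206 = 0.73301, p̂₂ = 125/152 = 0.82237.
Pooled p̂ = (151+125)/(206+152) = 276/358 = 0.77095.
SE = √(0.176586 × 0.0114333) = 0.04493.
z = (0.73301 − 0.82237)/0.04493 = -0.08936/0.04493 = -1.989.
Two-sided p-value ≈ 2·Φ(−1.989) = 0.0467. With α = 0.1, reject H₀.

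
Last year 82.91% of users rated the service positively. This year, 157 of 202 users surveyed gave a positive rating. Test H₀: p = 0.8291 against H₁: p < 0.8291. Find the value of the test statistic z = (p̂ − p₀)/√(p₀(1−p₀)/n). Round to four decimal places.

z = -1.9586

p̂ = 157/202 ≈ 0.7772277.
Under H₀, SE = √(0.8291·0.1709/202) = √(0.000701451) = 0.0264849.
z = (0.7772277 − 0.8291)/0.0264849 = -0.0518723/0.0264849 = -1.9586.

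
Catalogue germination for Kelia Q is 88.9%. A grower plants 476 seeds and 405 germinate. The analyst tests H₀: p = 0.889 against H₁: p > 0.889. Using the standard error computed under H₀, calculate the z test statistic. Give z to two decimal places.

p̂ = 405/476 ≈ 0.8508.
Under H₀, SE = √(0.889·0.111/476) = √(0.000207309) = 0.0144.
z = (0.8508 − 0.889)/0.0144 = -0.0382/0.0144 = -2.65.

z = -2.65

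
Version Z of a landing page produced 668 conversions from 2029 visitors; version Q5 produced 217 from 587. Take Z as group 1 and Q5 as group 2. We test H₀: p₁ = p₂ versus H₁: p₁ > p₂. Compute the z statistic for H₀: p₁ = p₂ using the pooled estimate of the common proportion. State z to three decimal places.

z = -1.824

p̂₁ = 668/2029 = 0.329226, p̂₂ = 217/587 = 0.369676.
Pooled p̂ = (668+217)/(2029+587) = 885/2616 = 0.338303.
SE = √(0.223854 × 0.00219643) = 0.022174.
z = (0.329226 − 0.369676)/0.022174 = -0.040450/0.022174 = -1.824.
p-value = P(Z > -1.824) ≈ 0.9659.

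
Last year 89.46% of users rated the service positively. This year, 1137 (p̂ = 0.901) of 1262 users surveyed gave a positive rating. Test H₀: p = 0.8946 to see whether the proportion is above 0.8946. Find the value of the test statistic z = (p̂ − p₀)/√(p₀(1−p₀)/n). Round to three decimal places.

z = 0.735

p̂ = 1137/1262 = 0.90095.
SE = √(p₀(1−p₀)/n) = √(0.094291/1262) = 0.00864.
z = (0.90095 − 0.8946)/0.00864 = 0.00635/0.00864 = 0.735.
p-value = P(Z > 0.735) ≈ 0.2313.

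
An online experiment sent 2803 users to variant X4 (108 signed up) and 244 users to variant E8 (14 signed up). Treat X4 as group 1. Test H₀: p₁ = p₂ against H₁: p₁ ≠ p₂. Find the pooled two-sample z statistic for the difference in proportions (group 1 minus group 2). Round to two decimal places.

p̂₁ = 108/2803 = 0.0385, p̂₂ = 14/244 = 0.0574.
Pooled p̂ = (108+14)/(2803+244) = 122/3047 = 0.0400.
SE = √(0.0384362 × 0.00445512) = 0.0131.
z = (0.0385 − 0.0574)/0.0131 = -0.0189/0.0131 = -1.44.
Two-sided p-value ≈ 2·Φ(−1.440) = 0.1498.

z = -1.44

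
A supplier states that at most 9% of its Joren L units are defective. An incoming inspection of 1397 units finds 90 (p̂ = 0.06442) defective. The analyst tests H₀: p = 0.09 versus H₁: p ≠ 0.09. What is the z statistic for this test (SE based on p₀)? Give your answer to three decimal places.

p̂ = 90/1397 = 0.064424.
Standard error under H₀: √(0.09×0.91/1397) = 0.007657.
z = (0.064424 − 0.09)/0.007657 = -0.025576/0.007657 = -3.340.
p-value = 2·P(Z > 3.340) ≈ 0.0008.

z = -3.340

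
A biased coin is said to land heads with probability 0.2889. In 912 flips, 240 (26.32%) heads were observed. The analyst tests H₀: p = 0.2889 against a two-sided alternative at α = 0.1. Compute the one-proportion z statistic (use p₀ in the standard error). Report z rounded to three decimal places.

z = -1.715

p̂ = 240/912 = 0.26316.
Standard error under H₀: √(0.2889×0.7111/912) = 0.01501.
z = (0.26316 − 0.2889)/0.01501 = -0.02574/0.01501 = -1.715.
p-value = 2·P(Z > 1.715) ≈ 0.0863; since p < α = 0.1, reject H₀.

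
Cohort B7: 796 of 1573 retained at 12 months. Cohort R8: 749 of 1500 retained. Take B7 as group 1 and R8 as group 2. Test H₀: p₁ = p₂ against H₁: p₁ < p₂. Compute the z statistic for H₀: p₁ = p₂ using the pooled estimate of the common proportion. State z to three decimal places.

p̂₁ = 796/1573 = 0.50604, p̂₂ = 749/1500 = 0.49933.
Pooled p̂ = (796+749)/(1573+1500) = 1545/3073 = 0.50277.
SE = √(p̂(1−p̂)(1/n₁+1/n₂)) = √(0.50277·0.49723·0.00130239) = √(0.000325589) = 0.01804.
z = (0.50604 − 0.49933)/0.01804 = 0.00671/0.01804 = 0.372.
p-value = P(Z < 0.372) ≈ 0.6449.

z = 0.372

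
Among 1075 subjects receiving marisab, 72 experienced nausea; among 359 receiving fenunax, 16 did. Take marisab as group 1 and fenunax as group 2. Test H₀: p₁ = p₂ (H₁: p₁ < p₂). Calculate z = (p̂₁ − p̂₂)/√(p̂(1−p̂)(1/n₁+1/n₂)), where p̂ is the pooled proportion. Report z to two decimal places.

z = 1.53

p̂₁ = 72/1075 ≈ 0.0670, p̂₂ = 16/359 ≈ 0.0446.
Pooled p̂ = (72+16)/(1075+359) = 88/1434 = 0.0614.
SE = √(0.0576009 × 0.00371575) = 0.0146.
z = (0.0670 − 0.0446)/0.0146 = 0.0224/0.0146 = 1.53.
p-value = P(Z < 1.532) ≈ 0.9372.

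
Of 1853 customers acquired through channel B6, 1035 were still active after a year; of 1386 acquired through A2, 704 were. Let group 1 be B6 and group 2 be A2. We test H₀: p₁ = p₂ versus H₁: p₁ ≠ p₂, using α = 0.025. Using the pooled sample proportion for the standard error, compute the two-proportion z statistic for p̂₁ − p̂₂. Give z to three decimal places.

p̂₁ = 1035/1853 = 0.55855, p̂₂ = 704/1386 = 0.50794.
Pooled p̂ = (1035+704)/(1853+1386) = 1739/3239 = 0.53689.
SE = √(0.248639 × 0.00126117) = 0.01771.
z = (0.55855 − 0.50794)/0.01771 = 0.05061/0.01771 = 2.858.
Two-sided p-value ≈ 2·Φ(−2.858) = 0.0043, so at α = 0.025 we reject H₀.

z = 2.858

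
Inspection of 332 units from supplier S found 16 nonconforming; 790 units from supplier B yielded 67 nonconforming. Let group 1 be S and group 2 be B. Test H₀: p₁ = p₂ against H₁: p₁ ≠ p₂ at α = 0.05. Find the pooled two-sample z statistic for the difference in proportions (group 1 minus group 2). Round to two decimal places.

p̂₁ = 16/332 ≈ 0.0482, p̂₂ = 67/790 ≈ 0.0848.
Pooled p̂ = (16+67)/(332+790) = 83/1122 = 0.0740.
SE = √(p̂(1−p̂)(1/n₁+1/n₂)) = √(0.0740·0.9260·0.00427787) = √(0.000293046) = 0.0171.
z = (0.0482 − 0.0848)/0.0171 = -0.0366/0.0171 = -2.14.
Two-sided p-value ≈ 2·Φ(−2.139) = 0.0324. With α = 0.05, reject H₀.

z = -2.14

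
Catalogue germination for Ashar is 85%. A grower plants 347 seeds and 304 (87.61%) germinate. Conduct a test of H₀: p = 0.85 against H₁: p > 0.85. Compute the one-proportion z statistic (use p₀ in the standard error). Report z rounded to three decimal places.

p̂ = 304/347 = 0.876081.
Under H₀, SE = √(0.85·0.15/347) = √(0.000367435) = 0.019169.
z = (0.876081 − 0.85)/0.019169 = 0.026081/0.019169 = 1.361.
p-value = P(Z > 1.361) ≈ 0.0868.

z = 1.361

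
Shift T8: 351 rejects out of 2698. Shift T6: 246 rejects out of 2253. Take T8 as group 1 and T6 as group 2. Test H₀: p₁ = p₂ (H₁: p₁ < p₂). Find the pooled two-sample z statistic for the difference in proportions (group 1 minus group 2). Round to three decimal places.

p̂₁ = 351/2698 ≈ 0.130096, p̂₂ = 246/2253 ≈ 0.109188.
Pooled p̂ = (351+246)/(2698+2253) = 597/4951 = 0.120582.
SE = √(p̂(1−p̂)(1/n₁+1/n₂)) = √(0.120582·0.879418·0.000814498) = √(8.63708e-05) = 0.009294.
z = (0.130096 − 0.109188)/0.009294 = 0.020908/0.009294 = 2.250.
p-value = P(Z < 2.250) ≈ 0.9878.

z = 2.250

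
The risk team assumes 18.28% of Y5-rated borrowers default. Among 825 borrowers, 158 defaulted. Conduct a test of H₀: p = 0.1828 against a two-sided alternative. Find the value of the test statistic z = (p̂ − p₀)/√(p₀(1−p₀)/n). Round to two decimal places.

p̂ = 158/825 ≈ 0.19152.
SE = √(p₀(1−p₀)/n) = √(0.14938/825) = 0.01346.
z = (0.19152 − 0.1828)/0.01346 = 0.00872/0.01346 = 0.65.
p-value = 2·P(Z > 0.648) ≈ 0.5172.

z = 0.65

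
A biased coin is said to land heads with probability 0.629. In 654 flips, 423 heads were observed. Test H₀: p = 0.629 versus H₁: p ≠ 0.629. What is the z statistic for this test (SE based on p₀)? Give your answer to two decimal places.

z = 0.94

p̂ = 423/654 = 0.6468.
Standard error under H₀: √(0.629×0.371/654) = 0.0189.
z = (0.6468 − 0.629)/0.0189 = 0.0178/0.0189 = 0.94.
p-value = 2·P(Z > 0.942) ≈ 0.3463.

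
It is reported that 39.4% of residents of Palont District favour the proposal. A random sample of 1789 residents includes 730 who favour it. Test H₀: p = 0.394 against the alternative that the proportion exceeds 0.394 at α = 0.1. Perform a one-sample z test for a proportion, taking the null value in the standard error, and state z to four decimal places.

p̂ = 730/1789 ≈ 0.4080492.
Standard error under H₀: √(0.394×0.606/1789) = 0.0115526.
z = (0.4080492 − 0.394)/0.0115526 = 0.0140492/0.0115526 = 1.2161.
p-value = P(Z > 1.216) ≈ 0.1120. With α = 0.1, fail to reject H₀.

z = 1.2161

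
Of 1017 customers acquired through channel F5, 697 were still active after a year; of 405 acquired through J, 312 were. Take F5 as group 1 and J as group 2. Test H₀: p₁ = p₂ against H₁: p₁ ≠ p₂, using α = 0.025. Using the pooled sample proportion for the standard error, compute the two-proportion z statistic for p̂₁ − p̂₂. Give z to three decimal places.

p̂₁ = 697/1017 ≈ 0.685349, p̂₂ = 312/405 ≈ 0.770370.
Pooled p̂ = (697+312)/(1017+405) = 1009/1422 = 0.709564.
SE = √(0.206083 × 0.00345242) = 0.026674.
z = (0.685349 − 0.770370)/0.026674 = -0.085021/0.026674 = -3.187.
p-value = 2·P(Z > 3.187) ≈ 0.0014. With α = 0.025, reject H₀.

z = -3.187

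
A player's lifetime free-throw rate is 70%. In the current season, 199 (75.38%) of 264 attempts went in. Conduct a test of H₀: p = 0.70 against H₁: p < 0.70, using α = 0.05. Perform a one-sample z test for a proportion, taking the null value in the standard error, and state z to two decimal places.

z = 1.91

p̂ = 199/264 = 0.7538.
SE = √(p₀(1−p₀)/n) = √(0.21/264) = 0.0282.
z = (0.7538 − 0.7)/0.0282 = 0.0538/0.0282 = 1.91.
p-value = P(Z < 1.907) ≈ 0.9717, so at α = 0.05 we fail to reject H₀.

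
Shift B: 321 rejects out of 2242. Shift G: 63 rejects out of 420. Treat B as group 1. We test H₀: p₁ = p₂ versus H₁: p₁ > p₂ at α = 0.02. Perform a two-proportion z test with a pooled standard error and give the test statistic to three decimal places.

z = -0.365

p̂₁ = 321/2242 = 0.14318, p̂₂ = 63/420 = 0.15000.
Pooled p̂ = (321+63)/(2242+420) = 384/2662 = 0.14425.
SE = √(0.123444 × 0.00282698) = 0.01868.
z = (0.14318 − 0.15000)/0.01868 = -0.00682/0.01868 = -0.365.
p-value = P(Z > -0.365) ≈ 0.6426, so at α = 0.02 we fail to reject H₀.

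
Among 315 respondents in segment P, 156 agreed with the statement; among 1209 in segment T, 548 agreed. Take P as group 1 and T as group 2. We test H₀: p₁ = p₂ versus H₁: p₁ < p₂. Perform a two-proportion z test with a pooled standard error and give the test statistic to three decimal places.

p̂₁ = 156/315 = 0.49524, p̂₂ = 548/1209 = 0.45327.
Pooled p̂ = (156+548)/(315+1209) = 704/1524 = 0.46194.
SE = √(0.248552 × 0.00400173) = 0.03154.
z = (0.49524 − 0.45327)/0.03154 = 0.04197/0.03154 = 1.331.
p-value = P(Z < 1.331) ≈ 0.9084.

z = 1.331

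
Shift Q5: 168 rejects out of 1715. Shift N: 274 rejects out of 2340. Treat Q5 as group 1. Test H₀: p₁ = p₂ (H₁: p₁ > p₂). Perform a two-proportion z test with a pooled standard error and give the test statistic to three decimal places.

p̂₁ = 168/1715 = 0.097959, p̂₂ = 274/2340 = 0.117094.
Pooled p̂ = (168+274)/(1715+2340) = 442/4055 = 0.109001.
SE = √(p̂(1−p̂)(1/n₁+1/n₂)) = √(0.109001·0.890999·0.00101044) = √(9.8134e-05) = 0.009906.
z = (0.097959 − 0.117094)/0.009906 = -0.019135/0.009906 = -1.932.
p-value = P(Z > -1.932) ≈ 0.9733.

z = -1.932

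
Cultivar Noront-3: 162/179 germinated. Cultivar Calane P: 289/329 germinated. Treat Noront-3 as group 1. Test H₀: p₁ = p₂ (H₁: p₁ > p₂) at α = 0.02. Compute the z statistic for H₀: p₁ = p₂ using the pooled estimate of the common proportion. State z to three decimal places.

z = 0.908

p̂₁ = 162/179 = 0.90503, p̂₂ = 289/329 = 0.87842.
Pooled p̂ = (162+289)/(179+329) = 451/508 = 0.88780.
SE = √(p̂(1−p̂)(1/n₁+1/n₂)) = √(0.88780·0.11220·0.00862611) = √(0.000859288) = 0.02931.
z = (0.90503 − 0.87842)/0.02931 = 0.02661/0.02931 = 0.908.
p-value = P(Z > 0.908) ≈ 0.1820, so at α = 0.02 we fail to reject H₀.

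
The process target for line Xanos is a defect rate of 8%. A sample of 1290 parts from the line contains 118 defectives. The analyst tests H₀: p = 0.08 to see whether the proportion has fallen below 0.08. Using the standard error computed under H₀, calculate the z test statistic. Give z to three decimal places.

z = 1.519

p̂ = 118/1290 ≈ 0.09147.
SE = √(p₀(1−p₀)/n) = √(0.0736/1290) = 0.00755.
z = (0.09147 − 0.08)/0.00755 = 0.01147/0.00755 = 1.519.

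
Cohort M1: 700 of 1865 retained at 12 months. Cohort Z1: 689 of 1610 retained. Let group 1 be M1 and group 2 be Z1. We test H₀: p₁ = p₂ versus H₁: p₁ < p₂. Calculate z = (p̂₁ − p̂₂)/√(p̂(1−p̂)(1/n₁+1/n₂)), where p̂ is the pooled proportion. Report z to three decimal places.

z = -3.157

p̂₁ = 700/1865 = 0.375335, p̂₂ = 689/1610 = 0.427950.
Pooled p̂ = (700+689)/(1865+1610) = 1389/3475 = 0.399712.
SE = √(p̂(1−p̂)(1/n₁+1/n₂)) = √(0.399712·0.600288·0.00115731) = √(0.000277688) = 0.016664.
z = (0.375335 − 0.427950)/0.016664 = -0.052615/0.016664 = -3.157.
p-value = P(Z < -3.157) ≈ 0.0008.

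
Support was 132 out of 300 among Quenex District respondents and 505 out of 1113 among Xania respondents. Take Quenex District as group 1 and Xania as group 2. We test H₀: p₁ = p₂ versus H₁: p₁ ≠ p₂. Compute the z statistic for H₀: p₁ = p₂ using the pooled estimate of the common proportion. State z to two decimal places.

p̂₁ = 132/300 ≈ 0.4400, p̂₂ = 505/1113 ≈ 0.4537.
Pooled p̂ = (132+505)/(300+1113) = 637/1413 = 0.4508.
SE = √(p̂(1−p̂)(1/n₁+1/n₂)) = √(0.4508·0.5492·0.00423181) = √(0.00104771) = 0.0324.
z = (0.4400 − 0.4537)/0.0324 = -0.0137/0.0324 = -0.42.

z = -0.42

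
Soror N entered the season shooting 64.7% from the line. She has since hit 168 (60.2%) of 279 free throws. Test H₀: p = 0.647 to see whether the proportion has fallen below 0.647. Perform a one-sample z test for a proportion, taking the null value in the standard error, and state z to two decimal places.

p̂ = 168/279 = 0.6022.
Standard error under H₀: √(0.647×0.353/279) = 0.0286.
z = (0.6022 − 0.647)/0.0286 = -0.0448/0.0286 = -1.57.

z = -1.57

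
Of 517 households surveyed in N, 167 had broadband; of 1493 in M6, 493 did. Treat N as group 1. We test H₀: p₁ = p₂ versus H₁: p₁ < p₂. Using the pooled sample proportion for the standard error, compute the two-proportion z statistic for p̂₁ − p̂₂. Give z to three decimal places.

p̂₁ = 167/517 = 0.32302, p̂₂ = 493/1493 = 0.33021.
Pooled p̂ = (167+493)/(517+1493) = 660/2010 = 0.32836.
SE = √(0.220539 × 0.00260403) = 0.02396.
z = (0.32302 − 0.33021)/0.02396 = -0.00719/0.02396 = -0.300.
p-value = P(Z < -0.300) ≈ 0.3821.

z = -0.300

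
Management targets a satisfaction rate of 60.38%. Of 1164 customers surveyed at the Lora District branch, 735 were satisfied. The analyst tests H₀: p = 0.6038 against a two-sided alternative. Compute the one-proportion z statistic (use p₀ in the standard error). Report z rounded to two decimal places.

p̂ = 735/1164 = 0.6314.
SE = √(p₀(1−p₀)/n) = √(0.23923/1164) = 0.0143.
z = (0.6314 − 0.6038)/0.0143 = 0.0276/0.0143 = 1.93.
p-value = 2·P(Z > 1.928) ≈ 0.0538.

z = 1.93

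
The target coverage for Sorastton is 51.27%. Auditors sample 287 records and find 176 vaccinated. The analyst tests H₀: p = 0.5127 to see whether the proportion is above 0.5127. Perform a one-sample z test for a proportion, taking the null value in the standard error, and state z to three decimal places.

p̂ = 176/287 = 0.61324.
Standard error under H₀: √(0.5127×0.4873/287) = 0.02950.
z = (0.61324 − 0.5127)/0.02950 = 0.10054/0.02950 = 3.408.

z = 3.408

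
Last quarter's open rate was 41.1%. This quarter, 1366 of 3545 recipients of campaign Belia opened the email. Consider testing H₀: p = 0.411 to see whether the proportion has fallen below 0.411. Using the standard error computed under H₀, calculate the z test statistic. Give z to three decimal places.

z = -3.106

p̂ = 1366/3545 ≈ 0.385331.
Under H₀, SE = √(0.411·0.589/3545) = √(6.82874e-05) = 0.008264.
z = (0.385331 − 0.411)/0.008264 = -0.025669/0.008264 = -3.106.
p-value = P(Z < -3.106) ≈ 0.0009.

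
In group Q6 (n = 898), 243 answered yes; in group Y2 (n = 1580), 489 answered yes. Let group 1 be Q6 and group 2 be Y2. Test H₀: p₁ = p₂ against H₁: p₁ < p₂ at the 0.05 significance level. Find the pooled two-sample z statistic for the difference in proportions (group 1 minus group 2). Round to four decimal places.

p̂₁ = 243/898 = 0.270601, p̂₂ = 489/1580 = 0.309494.
Pooled p̂ = (243+489)/(898+1580) = 732/2478 = 0.295400.
SE = √(p̂(1−p̂)(1/n₁+1/n₂)) = √(0.295400·0.704600·0.0017465) = √(0.000363514) = 0.019066.
z = (0.270601 − 0.309494)/0.019066 = -0.038893/0.019066 = -2.0399.
p-value = P(Z < -2.040) ≈ 0.0207. With α = 0.05, reject H₀.

z = -2.0399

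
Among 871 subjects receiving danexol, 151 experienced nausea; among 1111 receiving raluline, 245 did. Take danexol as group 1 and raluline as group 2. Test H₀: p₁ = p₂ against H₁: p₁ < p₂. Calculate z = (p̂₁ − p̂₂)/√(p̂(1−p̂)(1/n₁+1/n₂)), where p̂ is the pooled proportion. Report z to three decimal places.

p̂₁ = 151/871 ≈ 0.17336, p̂₂ = 245/1111 ≈ 0.22052.
Pooled p̂ = (151+245)/(871+1111) = 396/1982 = 0.19980.
SE = √(0.159879 × 0.0020482) = 0.01810.
z = (0.17336 − 0.22052)/0.01810 = -0.04716/0.01810 = -2.606.
p-value = P(Z < -2.606) ≈ 0.0046.

z = -2.606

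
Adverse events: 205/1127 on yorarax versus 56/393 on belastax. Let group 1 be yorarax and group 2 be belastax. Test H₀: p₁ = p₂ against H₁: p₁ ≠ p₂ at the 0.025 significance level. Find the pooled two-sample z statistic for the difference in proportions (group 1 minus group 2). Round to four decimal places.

z = 1.7836

p̂₁ = 205/1127 = 0.181899, p̂₂ = 56/393 = 0.142494.
Pooled p̂ = (205+56)/(1127+393) = 261/1520 = 0.171711.
SE = √(p̂(1−p̂)(1/n₁+1/n₂)) = √(0.171711·0.828289·0.00343184) = √(0.000488097) = 0.022093.
z = (0.181899 − 0.142494)/0.022093 = 0.039405/0.022093 = 1.7836.
Two-sided p-value ≈ 2·Φ(−1.784) = 0.0745, so at α = 0.025 we fail to reject H₀.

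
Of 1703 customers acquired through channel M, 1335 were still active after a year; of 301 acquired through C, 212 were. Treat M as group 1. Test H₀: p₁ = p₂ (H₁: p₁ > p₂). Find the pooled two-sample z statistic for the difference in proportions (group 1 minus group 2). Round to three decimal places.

z = 3.034

p̂₁ = 1335/1703 ≈ 0.78391, p̂₂ = 212/301 ≈ 0.70432.
Pooled p̂ = (1335+212)/(1703+301) = 1547/2004 = 0.77196.
SE = √(0.17604 × 0.00390946) = 0.02623.
z = (0.78391 − 0.70432)/0.02623 = 0.07959/0.02623 = 3.034.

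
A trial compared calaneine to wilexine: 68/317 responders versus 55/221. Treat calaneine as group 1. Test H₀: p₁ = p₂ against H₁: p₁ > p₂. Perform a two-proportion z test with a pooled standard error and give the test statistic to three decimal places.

z = -0.934

p̂₁ = 68/317 ≈ 0.21451, p̂₂ = 55/221 ≈ 0.24887.
Pooled p̂ = (68+55)/(317+221) = 123/538 = 0.22862.
SE = √(p̂(1−p̂)(1/n₁+1/n₂)) = √(0.22862·0.77138·0.00767946) = √(0.00135431) = 0.03680.
z = (0.21451 − 0.24887)/0.03680 = -0.03436/0.03680 = -0.934.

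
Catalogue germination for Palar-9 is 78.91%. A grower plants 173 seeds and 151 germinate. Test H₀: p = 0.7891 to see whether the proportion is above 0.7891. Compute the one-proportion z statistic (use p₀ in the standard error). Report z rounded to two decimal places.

p̂ = 151/173 ≈ 0.8728.
Standard error under H₀: √(0.7891×0.2109/173) = 0.0310.
z = (0.8728 − 0.7891)/0.0310 = 0.0837/0.0310 = 2.70.
p-value = P(Z > 2.700) ≈ 0.0035.

z = 2.70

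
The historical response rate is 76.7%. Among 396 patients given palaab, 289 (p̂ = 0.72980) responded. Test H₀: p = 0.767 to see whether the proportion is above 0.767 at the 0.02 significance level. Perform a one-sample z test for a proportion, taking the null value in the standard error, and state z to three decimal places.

p̂ = 289/396 ≈ 0.72980.
Standard error under H₀: √(0.767×0.233/396) = 0.02124.
z = (0.72980 − 0.767)/0.02124 = -0.03720/0.02124 = -1.751.
p-value = P(Z > -1.751) ≈ 0.9600, so at α = 0.02 we fail to reject H₀.

z = -1.751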